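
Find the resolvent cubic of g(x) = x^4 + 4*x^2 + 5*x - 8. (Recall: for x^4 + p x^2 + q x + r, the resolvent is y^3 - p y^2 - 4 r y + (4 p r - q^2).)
h(y) = y^3 - 4*y^2 + 32*y - 153

Identify coefficients: p = 4, q = 5, r = -8.
Plug into h(y) = y^3 - p y^2 - 4 r y + (4 p r - q^2):
  h(y) = y^3 - (4) y^2 - 4*(-8) y + (4*(4)*(-8) - (5)^2)
       = y^3 + (-4) y^2 + (32) y + (-153).
Simplifying: h(y) = y^3 - 4*y^2 + 32*y - 153.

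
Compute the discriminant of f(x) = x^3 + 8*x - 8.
Δ = -3776

For a depressed cubic x^3 + p x + q the discriminant is Δ = -4 p^3 - 27 q^2 = -4*(8)^3 - 27*(-8)^2 = -2048 - 1728 = -3776.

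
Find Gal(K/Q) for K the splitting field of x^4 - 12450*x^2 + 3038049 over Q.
Gal(K/Q) = Z/2Z (cyclic of order 2)

f factors as (x^2 - 12201)(x^2 - 249), so the splitting field is K = Q(sqrt(12201), sqrt(249)). The squarefree part of 12201 is 249 and the squarefree part of 249 is also 249, so sqrt(12201) and sqrt(249) are both rational multiples of sqrt(249). Hence Q(sqrt(12201)) = Q(sqrt(249)) = Q(sqrt(249)), and the splitting field collapses to a single degree-2 extension with Galois group Z/2Z.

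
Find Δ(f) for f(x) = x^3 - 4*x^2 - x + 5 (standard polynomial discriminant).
Δ = 985

For x^3 + a x^2 + b x + c the discriminant is Δ = 18 a b c - 4 a^3 c + a^2 b^2 - 4 b^3 - 27 c^2.
Plug a = -4, b = -1, c = 5:
  18*(-4)*(-1)*(5) - 4*(-4)^3*(5) + (-4)^2*(-1)^2 - 4*(-1)^3 - 27*(5)^2
  = 360 + (1280) + 16 + (4) + (-675)
  = 985.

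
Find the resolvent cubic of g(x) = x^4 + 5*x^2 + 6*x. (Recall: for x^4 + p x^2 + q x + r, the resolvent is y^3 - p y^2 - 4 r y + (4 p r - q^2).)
h(y) = y^3 - 5*y^2 - 36

Identify coefficients: p = 5, q = 6, r = 0.
Plug into h(y) = y^3 - p y^2 - 4 r y + (4 p r - q^2):
  h(y) = y^3 - (5) y^2 - 4*(0) y + (4*(5)*(0) - (6)^2)
       = y^3 + (-5) y^2 + (0) y + (-36).
Simplifying: h(y) = y^3 - 5*y^2 - 36.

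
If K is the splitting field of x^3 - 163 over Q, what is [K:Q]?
[K:Q] = 6

x^3 - 163 has one real root r = 163^(1/3) and two complex roots r*zeta_3, r*zeta_3^2 where zeta_3 = e^(2*pi*i/3). The splitting field is Q(r, zeta_3). [Q(r):Q] = 3 and [Q(zeta_3):Q] = 2 with gcd = 1, so [Q(r, zeta_3):Q] = 3 * 2 = 6.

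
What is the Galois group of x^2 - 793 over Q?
Gal(K/Q) = Z/2Z (cyclic of order 2)

x^2 - 793 is irreducible over Q since 793 is not a rational square. The splitting field Q(sqrt(793)) has degree 2 over Q, and its unique nontrivial automorphism is sqrt(793) ↦ -sqrt(793). Hence Gal(Q(sqrt(793))/Q) = Z/2Z.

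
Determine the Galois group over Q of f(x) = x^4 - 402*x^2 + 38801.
Gal(K/Q) = V_4 (Klein four-group, Z/2Z × Z/2Z)

f factors as (x^2 - 241)(x^2 - 161), so the splitting field is K = Q(sqrt(241), sqrt(161)). The elements 241, 161, 38801 are all non-squares in Q, so sqrt(241) and sqrt(161) generate independent quadratic extensions. Thus [K:Q] = 4 and Gal(K/Q) is generated by the two order-2 automorphisms sqrt(241) ↦ -sqrt(241) and sqrt(161) ↦ -sqrt(161), giving V_4.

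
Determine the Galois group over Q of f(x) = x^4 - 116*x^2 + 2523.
Gal(K/Q) = V_4 (Klein four-group, Z/2Z × Z/2Z)

f factors as (x^2 - 87)(x^2 - 29), so the splitting field is K = Q(sqrt(87), sqrt(29)). The elements 87, 29, 2523 are all non-squares in Q, so sqrt(87) and sqrt(29) generate independent quadratic extensions. Thus [K:Q] = 4 and Gal(K/Q) is generated by the two order-2 automorphisms sqrt(87) ↦ -sqrt(87) and sqrt(29) ↦ -sqrt(29), giving V_4.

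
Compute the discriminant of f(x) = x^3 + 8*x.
Δ = -2048

For a depressed cubic x^3 + p x + q the discriminant is Δ = -4 p^3 - 27 q^2 = -4*(8)^3 - 27*(0)^2 = -2048 - 0 = -2048.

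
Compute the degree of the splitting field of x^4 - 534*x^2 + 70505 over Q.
[K:Q] = 4

f factors as (x^2 - 239)(x^2 - 295); the splitting field is K = Q(sqrt(239), sqrt(295)). Since 239, 295, and 70505 are all non-squares in Q, the three subfields Q(sqrt(239)), Q(sqrt(295)), Q(sqrt(70505)) are distinct degree-2 extensions, so [K:Q] = 4 (Klein four Galois group).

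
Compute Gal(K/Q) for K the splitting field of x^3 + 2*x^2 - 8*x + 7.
Gal(K/Q) = S_3 (symmetric group of order 6)

Compute the discriminant of x^3 + (2)*x^2 + (-8)*x + (7): Δ = -1259. Since Δ is not a rational square, the Galois group is not contained in A_3; it must be the full S_3 (irreducibility of the cubic rules out anything smaller).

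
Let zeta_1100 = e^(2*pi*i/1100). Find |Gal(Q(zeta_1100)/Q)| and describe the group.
|Gal(Q(zeta_1100)/Q)| = phi(1100) = 400; group ≅ (Z/1100Z)^* ≅ Z/2Z × Z/10Z × Z/20Z

The n-th cyclotomic polynomial Φ_1100(x) is the minimal polynomial of zeta_1100 over Q and has degree phi(1100) = 400. So Q(zeta_1100) is a degree-400 Galois extension with Galois group (Z/1100Z)^*. By CRT, (Z/1100Z)^* ≅ (Z/4Z)^* × (Z/25Z)^* × (Z/11Z)^*. Each prime-power unit group is (Z/4Z)^* ≅ Z/2Z; (Z/25Z)^* ≅ Z/20Z; (Z/11Z)^* ≅ Z/10Z. Hence Gal(Q(zeta_1100)/Q) ≅ Z/2Z × Z/10Z × Z/20Z.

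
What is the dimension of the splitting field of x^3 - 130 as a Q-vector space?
[K:Q] = 6

x^3 - 130 has one real root r = 130^(1/3) and two complex roots r*zeta_3, r*zeta_3^2 where zeta_3 = e^(2*pi*i/3). The splitting field is Q(r, zeta_3). [Q(r):Q] = 3 and [Q(zeta_3):Q] = 2 with gcd = 1, so [Q(r, zeta_3):Q] = 3 * 2 = 6.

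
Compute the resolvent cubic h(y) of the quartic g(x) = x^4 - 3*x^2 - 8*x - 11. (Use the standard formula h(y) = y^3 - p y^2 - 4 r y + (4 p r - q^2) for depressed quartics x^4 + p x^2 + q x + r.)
h(y) = y^3 + 3*y^2 + 44*y + 68

Identify coefficients: p = -3, q = -8, r = -11.
Plug into h(y) = y^3 - p y^2 - 4 r y + (4 p r - q^2):
  h(y) = y^3 - (-3) y^2 - 4*(-11) y + (4*(-3)*(-11) - (-8)^2)
       = y^3 + (3) y^2 + (44) y + (68).
Simplifying: h(y) = y^3 + 3*y^2 + 44*y + 68.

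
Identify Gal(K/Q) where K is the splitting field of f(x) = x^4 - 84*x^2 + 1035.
Gal(K/Q) = V_4 (Klein four-group, Z/2Z × Z/2Z)

f factors as (x^2 - 69)(x^2 - 15), so the splitting field is K = Q(sqrt(69), sqrt(15)). The elements 69, 15, 1035 are all non-squares in Q, so sqrt(69) and sqrt(15) generate independent quadratic extensions. Thus [K:Q] = 4 and Gal(K/Q) is generated by the two order-2 automorphisms sqrt(69) ↦ -sqrt(69) and sqrt(15) ↦ -sqrt(15), giving V_4.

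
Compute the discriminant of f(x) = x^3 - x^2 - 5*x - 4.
Δ = -283

For x^3 + a x^2 + b x + c the discriminant is Δ = 18 a b c - 4 a^3 c + a^2 b^2 - 4 b^3 - 27 c^2.
Plug a = -1, b = -5, c = -4:
  18*(-1)*(-5)*(-4) - 4*(-1)^3*(-4) + (-1)^2*(-5)^2 - 4*(-5)^3 - 27*(-4)^2
  = -360 + (-16) + 25 + (500) + (-432)
  = -283.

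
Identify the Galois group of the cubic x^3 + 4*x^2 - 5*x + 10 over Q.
Gal(K/Q) = S_3 (symmetric group of order 6)

Compute the discriminant of x^3 + (4)*x^2 + (-5)*x + (10): Δ = -7960. Since Δ is not a rational square, the Galois group is not contained in A_3; it must be the full S_3 (irreducibility of the cubic rules out anything smaller).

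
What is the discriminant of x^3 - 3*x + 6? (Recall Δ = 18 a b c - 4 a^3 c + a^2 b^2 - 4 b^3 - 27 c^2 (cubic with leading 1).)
Δ = -864

For x^3 + a x^2 + b x + c the discriminant is Δ = 18 a b c - 4 a^3 c + a^2 b^2 - 4 b^3 - 27 c^2.
Plug a = 0, b = -3, c = 6:
  18*(0)*(-3)*(6) - 4*(0)^3*(6) + (0)^2*(-3)^2 - 4*(-3)^3 - 27*(6)^2
  = 0 + (0) + 0 + (108) + (-972)
  = -864.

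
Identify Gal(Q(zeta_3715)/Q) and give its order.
|Gal(Q(zeta_3715)/Q)| = phi(3715) = 2968; group ≅ (Z/3715Z)^* ≅ Z/4Z × Z/742Z

The n-th cyclotomic polynomial Φ_3715(x) is the minimal polynomial of zeta_3715 over Q and has degree phi(3715) = 2968. So Q(zeta_3715) is a degree-2968 Galois extension with Galois group (Z/3715Z)^*. By CRT, (Z/3715Z)^* ≅ (Z/5Z)^* × (Z/743Z)^*. Each prime-power unit group is (Z/5Z)^* ≅ Z/4Z; (Z/743Z)^* ≅ Z/742Z. Hence Gal(Q(zeta_3715)/Q) ≅ Z/4Z × Z/742Z.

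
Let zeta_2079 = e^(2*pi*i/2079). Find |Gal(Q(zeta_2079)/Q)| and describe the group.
|Gal(Q(zeta_2079)/Q)| = phi(2079) = 1080; group ≅ (Z/2079Z)^* ≅ Z/6Z × Z/10Z × Z/18Z

The n-th cyclotomic polynomial Φ_2079(x) is the minimal polynomial of zeta_2079 over Q and has degree phi(2079) = 1080. So Q(zeta_2079) is a degree-1080 Galois extension with Galois group (Z/2079Z)^*. By CRT, (Z/2079Z)^* ≅ (Z/27Z)^* × (Z/7Z)^* × (Z/11Z)^*. Each prime-power unit group is (Z/27Z)^* ≅ Z/18Z; (Z/7Z)^* ≅ Z/6Z; (Z/11Z)^* ≅ Z/10Z. Hence Gal(Q(zeta_2079)/Q) ≅ Z/6Z × Z/10Z × Z/18Z.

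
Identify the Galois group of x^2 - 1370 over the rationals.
Gal(K/Q) = Z/2Z (cyclic of order 2)

x^2 - 1370 is irreducible over Q since 1370 is not a rational square. The splitting field Q(sqrt(1370)) has degree 2 over Q, and its unique nontrivial automorphism is sqrt(1370) ↦ -sqrt(1370). Hence Gal(Q(sqrt(1370))/Q) = Z/2Z.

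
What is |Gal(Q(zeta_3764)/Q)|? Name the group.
|Gal(Q(zeta_3764)/Q)| = phi(3764) = 1880; group ≅ (Z/3764Z)^* ≅ Z/2Z × Z/940Z

The n-th cyclotomic polynomial Φ_3764(x) is the minimal polynomial of zeta_3764 over Q and has degree phi(3764) = 1880. So Q(zeta_3764) is a degree-1880 Galois extension with Galois group (Z/3764Z)^*. By CRT, (Z/3764Z)^* ≅ (Z/4Z)^* × (Z/941Z)^*. Each prime-power unit group is (Z/4Z)^* ≅ Z/2Z; (Z/941Z)^* ≅ Z/940Z. Hence Gal(Q(zeta_3764)/Q) ≅ Z/2Z × Z/940Z.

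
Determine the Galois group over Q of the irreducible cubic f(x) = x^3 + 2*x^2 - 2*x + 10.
Gal(K/Q) = S_3 (symmetric group of order 6)

Compute the discriminant of x^3 + (2)*x^2 + (-2)*x + (10): Δ = -3692. Since Δ is not a rational square, the Galois group is not contained in A_3; it must be the full S_3 (irreducibility of the cubic rules out anything smaller).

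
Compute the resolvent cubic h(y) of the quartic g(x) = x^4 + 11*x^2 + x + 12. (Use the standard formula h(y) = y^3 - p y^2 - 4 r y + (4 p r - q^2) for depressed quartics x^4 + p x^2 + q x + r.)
h(y) = y^3 - 11*y^2 - 48*y + 527

Identify coefficients: p = 11, q = 1, r = 12.
Plug into h(y) = y^3 - p y^2 - 4 r y + (4 p r - q^2):
  h(y) = y^3 - (11) y^2 - 4*(12) y + (4*(11)*(12) - (1)^2)
       = y^3 + (-11) y^2 + (-48) y + (527).
Simplifying: h(y) = y^3 - 11*y^2 - 48*y + 527.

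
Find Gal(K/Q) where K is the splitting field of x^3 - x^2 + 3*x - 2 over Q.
Gal(K/Q) = S_3 (symmetric group of order 6)

Compute the discriminant of x^3 + (-1)*x^2 + (3)*x + (-2): Δ = -107. Since Δ is not a rational square, the Galois group is not contained in A_3; it must be the full S_3 (irreducibility of the cubic rules out anything smaller).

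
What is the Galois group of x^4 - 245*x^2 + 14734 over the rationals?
Gal(K/Q) = V_4 (Klein four-group, Z/2Z × Z/2Z)

f factors as (x^2 - 106)(x^2 - 139), so the splitting field is K = Q(sqrt(106), sqrt(139)). The elements 106, 139, 14734 are all non-squares in Q, so sqrt(106) and sqrt(139) generate independent quadratic extensions. Thus [K:Q] = 4 and Gal(K/Q) is generated by the two order-2 automorphisms sqrt(106) ↦ -sqrt(106) and sqrt(139) ↦ -sqrt(139), giving V_4.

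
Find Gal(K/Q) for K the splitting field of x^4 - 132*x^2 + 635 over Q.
Gal(K/Q) = V_4 (Klein four-group, Z/2Z × Z/2Z)

f factors as (x^2 - 127)(x^2 - 5), so the splitting field is K = Q(sqrt(127), sqrt(5)). The elements 127, 5, 635 are all non-squares in Q, so sqrt(127) and sqrt(5) generate independent quadratic extensions. Thus [K:Q] = 4 and Gal(K/Q) is generated by the two order-2 automorphisms sqrt(127) ↦ -sqrt(127) and sqrt(5) ↦ -sqrt(5), giving V_4.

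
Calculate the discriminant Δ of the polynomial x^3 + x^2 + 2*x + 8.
Δ = -1500

For x^3 + a x^2 + b x + c the discriminant is Δ = 18 a b c - 4 a^3 c + a^2 b^2 - 4 b^3 - 27 c^2.
Plug a = 1, b = 2, c = 8:
  18*(1)*(2)*(8) - 4*(1)^3*(8) + (1)^2*(2)^2 - 4*(2)^3 - 27*(8)^2
  = 288 + (-32) + 4 + (-32) + (-1728)
  = -1500.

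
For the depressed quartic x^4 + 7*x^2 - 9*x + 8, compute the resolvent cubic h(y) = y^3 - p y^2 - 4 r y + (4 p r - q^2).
h(y) = y^3 - 7*y^2 - 32*y + 143

Identify coefficients: p = 7, q = -9, r = 8.
Plug into h(y) = y^3 - p y^2 - 4 r y + (4 p r - q^2):
  h(y) = y^3 - (7) y^2 - 4*(8) y + (4*(7)*(8) - (-9)^2)
       = y^3 + (-7) y^2 + (-32) y + (143).
Simplifying: h(y) = y^3 - 7*y^2 - 32*y + 143.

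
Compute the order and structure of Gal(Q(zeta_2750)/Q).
|Gal(Q(zeta_2750)/Q)| = phi(2750) = 1000; group ≅ (Z/2750Z)^* ≅ Z/10Z × Z/100Z

The n-th cyclotomic polynomial Φ_2750(x) is the minimal polynomial of zeta_2750 over Q and has degree phi(2750) = 1000. So Q(zeta_2750) is a degree-1000 Galois extension with Galois group (Z/2750Z)^*. By CRT, (Z/2750Z)^* ≅ (Z/2Z)^* × (Z/125Z)^* × (Z/11Z)^*. Each prime-power unit group is (Z/2Z)^* ≅ trivial group (order 1); (Z/125Z)^* ≅ Z/100Z; (Z/11Z)^* ≅ Z/10Z. Hence Gal(Q(zeta_2750)/Q) ≅ Z/10Z × Z/100Z.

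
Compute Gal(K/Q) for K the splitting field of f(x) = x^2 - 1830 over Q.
Gal(K/Q) = Z/2Z (cyclic of order 2)

x^2 - 1830 is irreducible over Q since 1830 is not a rational square. The splitting field Q(sqrt(1830)) has degree 2 over Q, and its unique nontrivial automorphism is sqrt(1830) ↦ -sqrt(1830). Hence Gal(Q(sqrt(1830))/Q) = Z/2Z.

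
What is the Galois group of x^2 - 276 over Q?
Gal(K/Q) = Z/2Z (cyclic of order 2)

x^2 - 276 is irreducible over Q since 276 is not a rational square. The splitting field Q(sqrt(276)) has degree 2 over Q, and its unique nontrivial automorphism is sqrt(276) ↦ -sqrt(276). Hence Gal(Q(sqrt(276))/Q) = Z/2Z.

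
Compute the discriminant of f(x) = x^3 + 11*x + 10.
Δ = -8024

For a depressed cubic x^3 + p x + q the discriminant is Δ = -4 p^3 - 27 q^2 = -4*(11)^3 - 27*(10)^2 = -5324 - 2700 = -8024.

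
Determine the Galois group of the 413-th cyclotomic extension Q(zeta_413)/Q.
|Gal(Q(zeta_413)/Q)| = phi(413) = 348; group ≅ (Z/413Z)^* ≅ Z/6Z × Z/58Z

The n-th cyclotomic polynomial Φ_413(x) is the minimal polynomial of zeta_413 over Q and has degree phi(413) = 348. So Q(zeta_413) is a degree-348 Galois extension with Galois group (Z/413Z)^*. By CRT, (Z/413Z)^* ≅ (Z/7Z)^* × (Z/59Z)^*. Each prime-power unit group is (Z/7Z)^* ≅ Z/6Z; (Z/59Z)^* ≅ Z/58Z. Hence Gal(Q(zeta_413)/Q) ≅ Z/6Z × Z/58Z.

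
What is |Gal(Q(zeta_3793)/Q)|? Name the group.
|Gal(Q(zeta_3793)/Q)| = phi(3793) = 3792; group ≅ (Z/3793Z)^* ≅ Z/3792Z

The n-th cyclotomic polynomial Φ_3793(x) is the minimal polynomial of zeta_3793 over Q and has degree phi(3793) = 3792. So Q(zeta_3793) is a degree-3792 Galois extension with Galois group (Z/3793Z)^*. (Z/3793Z)^* is cyclic since 3793 is an odd prime power (or 4). Hence Gal(Q(zeta_3793)/Q) ≅ Z/3792Z.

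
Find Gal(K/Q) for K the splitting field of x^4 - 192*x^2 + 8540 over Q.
Gal(K/Q) = V_4 (Klein four-group, Z/2Z × Z/2Z)

f factors as (x^2 - 70)(x^2 - 122), so the splitting field is K = Q(sqrt(70), sqrt(122)). The elements 70, 122, 8540 are all non-squares in Q, so sqrt(70) and sqrt(122) generate independent quadratic extensions. Thus [K:Q] = 4 and Gal(K/Q) is generated by the two order-2 automorphisms sqrt(70) ↦ -sqrt(70) and sqrt(122) ↦ -sqrt(122), giving V_4.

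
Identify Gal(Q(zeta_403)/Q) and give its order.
|Gal(Q(zeta_403)/Q)| = phi(403) = 360; group ≅ (Z/403Z)^* ≅ Z/12Z × Z/30Z

The n-th cyclotomic polynomial Φ_403(x) is the minimal polynomial of zeta_403 over Q and has degree phi(403) = 360. So Q(zeta_403) is a degree-360 Galois extension with Galois group (Z/403Z)^*. By CRT, (Z/403Z)^* ≅ (Z/13Z)^* × (Z/31Z)^*. Each prime-power unit group is (Z/13Z)^* ≅ Z/12Z; (Z/31Z)^* ≅ Z/30Z. Hence Gal(Q(zeta_403)/Q) ≅ Z/12Z × Z/30Z.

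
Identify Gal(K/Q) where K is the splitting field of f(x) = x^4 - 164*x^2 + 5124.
Gal(K/Q) = V_4 (Klein four-group, Z/2Z × Z/2Z)

f factors as (x^2 - 42)(x^2 - 122), so the splitting field is K = Q(sqrt(42), sqrt(122)). The elements 42, 122, 5124 are all non-squares in Q, so sqrt(42) and sqrt(122) generate independent quadratic extensions. Thus [K:Q] = 4 and Gal(K/Q) is generated by the two order-2 automorphisms sqrt(42) ↦ -sqrt(42) and sqrt(122) ↦ -sqrt(122), giving V_4.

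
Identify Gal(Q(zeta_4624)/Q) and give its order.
|Gal(Q(zeta_4624)/Q)| = phi(4624) = 2176; group ≅ (Z/4624Z)^* ≅ Z/2Z × Z/4Z × Z/272Z

The n-th cyclotomic polynomial Φ_4624(x) is the minimal polynomial of zeta_4624 over Q and has degree phi(4624) = 2176. So Q(zeta_4624) is a degree-2176 Galois extension with Galois group (Z/4624Z)^*. By CRT, (Z/4624Z)^* ≅ (Z/16Z)^* × (Z/289Z)^*. Each prime-power unit group is (Z/16Z)^* ≅ Z/2Z × Z/4Z; (Z/289Z)^* ≅ Z/272Z. Hence Gal(Q(zeta_4624)/Q) ≅ Z/2Z × Z/4Z × Z/272Z.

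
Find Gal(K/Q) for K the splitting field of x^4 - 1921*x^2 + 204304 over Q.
Gal(K/Q) = Z/2Z (cyclic of order 2)

f factors as (x^2 - 1808)(x^2 - 113), so the splitting field is K = Q(sqrt(1808), sqrt(113)). The squarefree part of 1808 is 113 and the squarefree part of 113 is also 113, so sqrt(1808) and sqrt(113) are both rational multiples of sqrt(113). Hence Q(sqrt(1808)) = Q(sqrt(113)) = Q(sqrt(113)), and the splitting field collapses to a single degree-2 extension with Galois group Z/2Z.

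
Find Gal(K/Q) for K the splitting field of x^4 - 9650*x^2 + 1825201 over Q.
Gal(K/Q) = Z/2Z (cyclic of order 2)

f factors as (x^2 - 9457)(x^2 - 193), so the splitting field is K = Q(sqrt(9457), sqrt(193)). The squarefree part of 9457 is 193 and the squarefree part of 193 is also 193, so sqrt(9457) and sqrt(193) are both rational multiples of sqrt(193). Hence Q(sqrt(9457)) = Q(sqrt(193)) = Q(sqrt(193)), and the splitting field collapses to a single degree-2 extension with Galois group Z/2Z.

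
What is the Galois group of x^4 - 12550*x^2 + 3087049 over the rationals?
Gal(K/Q) = Z/2Z (cyclic of order 2)

f factors as (x^2 - 12299)(x^2 - 251), so the splitting field is K = Q(sqrt(12299), sqrt(251)). The squarefree part of 12299 is 251 and the squarefree part of 251 is also 251, so sqrt(12299) and sqrt(251) are both rational multiples of sqrt(251). Hence Q(sqrt(12299)) = Q(sqrt(251)) = Q(sqrt(251)), and the splitting field collapses to a single degree-2 extension with Galois group Z/2Z.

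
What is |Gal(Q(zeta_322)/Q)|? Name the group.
|Gal(Q(zeta_322)/Q)| = phi(322) = 132; group ≅ (Z/322Z)^* ≅ Z/6Z × Z/22Z

The n-th cyclotomic polynomial Φ_322(x) is the minimal polynomial of zeta_322 over Q and has degree phi(322) = 132. So Q(zeta_322) is a degree-132 Galois extension with Galois group (Z/322Z)^*. By CRT, (Z/322Z)^* ≅ (Z/2Z)^* × (Z/7Z)^* × (Z/23Z)^*. Each prime-power unit group is (Z/2Z)^* ≅ trivial group (order 1); (Z/7Z)^* ≅ Z/6Z; (Z/23Z)^* ≅ Z/22Z. Hence Gal(Q(zeta_322)/Q) ≅ Z/6Z × Z/22Z.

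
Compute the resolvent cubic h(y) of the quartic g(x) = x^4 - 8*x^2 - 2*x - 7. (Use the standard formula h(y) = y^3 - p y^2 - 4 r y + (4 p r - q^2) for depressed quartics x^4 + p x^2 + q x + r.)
h(y) = y^3 + 8*y^2 + 28*y + 220

Identify coefficients: p = -8, q = -2, r = -7.
Plug into h(y) = y^3 - p y^2 - 4 r y + (4 p r - q^2):
  h(y) = y^3 - (-8) y^2 - 4*(-7) y + (4*(-8)*(-7) - (-2)^2)
       = y^3 + (8) y^2 + (28) y + (220).
Simplifying: h(y) = y^3 + 8*y^2 + 28*y + 220.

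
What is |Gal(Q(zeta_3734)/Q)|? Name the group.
|Gal(Q(zeta_3734)/Q)| = phi(3734) = 1866; group ≅ (Z/3734Z)^* ≅ Z/1866Z

The n-th cyclotomic polynomial Φ_3734(x) is the minimal polynomial of zeta_3734 over Q and has degree phi(3734) = 1866. So Q(zeta_3734) is a degree-1866 Galois extension with Galois group (Z/3734Z)^*. By CRT, (Z/3734Z)^* ≅ (Z/2Z)^* × (Z/1867Z)^*. Each prime-power unit group is (Z/2Z)^* ≅ trivial group (order 1); (Z/1867Z)^* ≅ Z/1866Z. Hence Gal(Q(zeta_3734)/Q) ≅ Z/1866Z.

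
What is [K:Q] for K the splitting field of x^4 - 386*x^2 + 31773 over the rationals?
[K:Q] = 4

f factors as (x^2 - 267)(x^2 - 119); the splitting field is K = Q(sqrt(267), sqrt(119)). Since 267, 119, and 31773 are all non-squares in Q, the three subfields Q(sqrt(267)), Q(sqrt(119)), Q(sqrt(31773)) are distinct degree-2 extensions, so [K:Q] = 4 (Klein four Galois group).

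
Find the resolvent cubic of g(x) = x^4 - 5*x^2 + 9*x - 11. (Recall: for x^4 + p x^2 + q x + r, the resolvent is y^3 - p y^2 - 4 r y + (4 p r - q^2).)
h(y) = y^3 + 5*y^2 + 44*y + 139

Identify coefficients: p = -5, q = 9, r = -11.
Plug into h(y) = y^3 - p y^2 - 4 r y + (4 p r - q^2):
  h(y) = y^3 - (-5) y^2 - 4*(-11) y + (4*(-5)*(-11) - (9)^2)
       = y^3 + (5) y^2 + (44) y + (139).
Simplifying: h(y) = y^3 + 5*y^2 + 44*y + 139.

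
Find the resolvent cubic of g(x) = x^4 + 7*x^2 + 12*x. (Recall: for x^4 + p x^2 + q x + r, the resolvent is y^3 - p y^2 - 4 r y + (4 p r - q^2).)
h(y) = y^3 - 7*y^2 - 144

Identify coefficients: p = 7, q = 12, r = 0.
Plug into h(y) = y^3 - p y^2 - 4 r y + (4 p r - q^2):
  h(y) = y^3 - (7) y^2 - 4*(0) y + (4*(7)*(0) - (12)^2)
       = y^3 + (-7) y^2 + (0) y + (-144).
Simplifying: h(y) = y^3 - 7*y^2 - 144.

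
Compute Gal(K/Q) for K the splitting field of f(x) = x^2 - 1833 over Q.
Gal(K/Q) = Z/2Z (cyclic of order 2)

x^2 - 1833 is irreducible over Q since 1833 is not a rational square. The splitting field Q(sqrt(1833)) has degree 2 over Q, and its unique nontrivial automorphism is sqrt(1833) ↦ -sqrt(1833). Hence Gal(Q(sqrt(1833))/Q) = Z/2Z.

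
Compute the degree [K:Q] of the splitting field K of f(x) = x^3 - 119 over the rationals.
[K:Q] = 6

x^3 - 119 has one real root r = 119^(1/3) and two complex roots r*zeta_3, r*zeta_3^2 where zeta_3 = e^(2*pi*i/3). The splitting field is Q(r, zeta_3). [Q(r):Q] = 3 and [Q(zeta_3):Q] = 2 with gcd = 1, so [Q(r, zeta_3):Q] = 3 * 2 = 6.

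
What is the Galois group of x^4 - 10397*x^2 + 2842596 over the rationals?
Gal(K/Q) = Z/2Z (cyclic of order 2)

f factors as (x^2 - 281)(x^2 - 10116), so the splitting field is K = Q(sqrt(281), sqrt(10116)). The squarefree part of 281 is 281 and the squarefree part of 10116 is also 281, so sqrt(281) and sqrt(10116) are both rational multiples of sqrt(281). Hence Q(sqrt(281)) = Q(sqrt(10116)) = Q(sqrt(281)), and the splitting field collapses to a single degree-2 extension with Galois group Z/2Z.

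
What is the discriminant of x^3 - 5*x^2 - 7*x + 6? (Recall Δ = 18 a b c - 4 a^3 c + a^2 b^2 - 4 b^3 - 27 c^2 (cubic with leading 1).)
Δ = 8405

For x^3 + a x^2 + b x + c the discriminant is Δ = 18 a b c - 4 a^3 c + a^2 b^2 - 4 b^3 - 27 c^2.
Plug a = -5, b = -7, c = 6:
  18*(-5)*(-7)*(6) - 4*(-5)^3*(6) + (-5)^2*(-7)^2 - 4*(-7)^3 - 27*(6)^2
  = 3780 + (3000) + 1225 + (1372) + (-972)
  = 8405.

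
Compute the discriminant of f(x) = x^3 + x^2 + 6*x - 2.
Δ = -1144

For x^3 + a x^2 + b x + c the discriminant is Δ = 18 a b c - 4 a^3 c + a^2 b^2 - 4 b^3 - 27 c^2.
Plug a = 1, b = 6, c = -2:
  18*(1)*(6)*(-2) - 4*(1)^3*(-2) + (1)^2*(6)^2 - 4*(6)^3 - 27*(-2)^2
  = -216 + (8) + 36 + (-864) + (-108)
  = -1144.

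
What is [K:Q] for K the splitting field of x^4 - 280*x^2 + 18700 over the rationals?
[K:Q] = 4

f factors as (x^2 - 110)(x^2 - 170); the splitting field is K = Q(sqrt(110), sqrt(170)). Since 110, 170, and 18700 are all non-squares in Q, the three subfields Q(sqrt(110)), Q(sqrt(170)), Q(sqrt(18700)) are distinct degree-2 extensions, so [K:Q] = 4 (Klein four Galois group).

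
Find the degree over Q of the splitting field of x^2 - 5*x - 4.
[K:Q] = 2

The discriminant of x^2 + (-5)*x + (-4) is b^2 - 4c = 25 - (-16) = 41. Since 41 is not a perfect square in Q, the polynomial is irreducible over Q. Its two roots generate a degree-2 extension, so [K:Q] = 2.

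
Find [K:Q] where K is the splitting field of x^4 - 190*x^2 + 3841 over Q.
[K:Q] = 4

f factors as (x^2 - 167)(x^2 - 23); the splitting field is K = Q(sqrt(167), sqrt(23)). Since 167, 23, and 3841 are all non-squares in Q, the three subfields Q(sqrt(167)), Q(sqrt(23)), Q(sqrt(3841)) are distinct degree-2 extensions, so [K:Q] = 4 (Klein four Galois group).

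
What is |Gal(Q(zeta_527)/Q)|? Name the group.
|Gal(Q(zeta_527)/Q)| = phi(527) = 480; group ≅ (Z/527Z)^* ≅ Z/16Z × Z/30Z

The n-th cyclotomic polynomial Φ_527(x) is the minimal polynomial of zeta_527 over Q and has degree phi(527) = 480. So Q(zeta_527) is a degree-480 Galois extension with Galois group (Z/527Z)^*. By CRT, (Z/527Z)^* ≅ (Z/17Z)^* × (Z/31Z)^*. Each prime-power unit group is (Z/17Z)^* ≅ Z/16Z; (Z/31Z)^* ≅ Z/30Z. Hence Gal(Q(zeta_527)/Q) ≅ Z/16Z × Z/30Z.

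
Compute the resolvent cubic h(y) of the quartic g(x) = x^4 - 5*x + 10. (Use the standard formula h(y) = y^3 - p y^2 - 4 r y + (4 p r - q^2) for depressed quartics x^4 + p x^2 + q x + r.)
h(y) = y^3 - 40*y - 25

Identify coefficients: p = 0, q = -5, r = 10.
Plug into h(y) = y^3 - p y^2 - 4 r y + (4 p r - q^2):
  h(y) = y^3 - (0) y^2 - 4*(10) y + (4*(0)*(10) - (-5)^2)
       = y^3 + (0) y^2 + (-40) y + (-25).
Simplifying: h(y) = y^3 - 40*y - 25.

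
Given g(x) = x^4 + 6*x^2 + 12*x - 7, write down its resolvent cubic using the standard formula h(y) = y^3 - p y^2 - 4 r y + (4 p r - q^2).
h(y) = y^3 - 6*y^2 + 28*y - 312

Identify coefficients: p = 6, q = 12, r = -7.
Plug into h(y) = y^3 - p y^2 - 4 r y + (4 p r - q^2):
  h(y) = y^3 - (6) y^2 - 4*(-7) y + (4*(6)*(-7) - (12)^2)
       = y^3 + (-6) y^2 + (28) y + (-312).
Simplifying: h(y) = y^3 - 6*y^2 + 28*y - 312.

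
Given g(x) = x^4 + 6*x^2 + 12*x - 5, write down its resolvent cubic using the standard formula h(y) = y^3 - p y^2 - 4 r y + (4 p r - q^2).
h(y) = y^3 - 6*y^2 + 20*y - 264

Identify coefficients: p = 6, q = 12, r = -5.
Plug into h(y) = y^3 - p y^2 - 4 r y + (4 p r - q^2):
  h(y) = y^3 - (6) y^2 - 4*(-5) y + (4*(6)*(-5) - (12)^2)
       = y^3 + (-6) y^2 + (20) y + (-264).
Simplifying: h(y) = y^3 - 6*y^2 + 20*y - 264.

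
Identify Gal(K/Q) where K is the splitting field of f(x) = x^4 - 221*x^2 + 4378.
Gal(K/Q) = V_4 (Klein four-group, Z/2Z × Z/2Z)

f factors as (x^2 - 22)(x^2 - 199), so the splitting field is K = Q(sqrt(22), sqrt(199)). The elements 22, 199, 4378 are all non-squares in Q, so sqrt(22) and sqrt(199) generate independent quadratic extensions. Thus [K:Q] = 4 and Gal(K/Q) is generated by the two order-2 automorphisms sqrt(22) ↦ -sqrt(22) and sqrt(199) ↦ -sqrt(199), giving V_4.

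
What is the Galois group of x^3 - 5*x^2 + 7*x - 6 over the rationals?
Gal(K/Q) = S_3 (symmetric group of order 6)

Compute the discriminant of x^3 + (-5)*x^2 + (7)*x + (-6): Δ = -339. Since Δ is not a rational square, the Galois group is not contained in A_3; it must be the full S_3 (irreducibility of the cubic rules out anything smaller).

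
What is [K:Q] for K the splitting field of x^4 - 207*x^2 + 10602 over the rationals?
[K:Q] = 4

f factors as (x^2 - 114)(x^2 - 93); the splitting field is K = Q(sqrt(114), sqrt(93)). Since 114, 93, and 10602 are all non-squares in Q, the three subfields Q(sqrt(114)), Q(sqrt(93)), Q(sqrt(10602)) are distinct degree-2 extensions, so [K:Q] = 4 (Klein four Galois group).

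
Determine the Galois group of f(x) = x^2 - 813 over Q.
Gal(K/Q) = Z/2Z (cyclic of order 2)

x^2 - 813 is irreducible over Q since 813 is not a rational square. The splitting field Q(sqrt(813)) has degree 2 over Q, and its unique nontrivial automorphism is sqrt(813) ↦ -sqrt(813). Hence Gal(Q(sqrt(813))/Q) = Z/2Z.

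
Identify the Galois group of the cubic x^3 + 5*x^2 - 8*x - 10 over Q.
Gal(K/Q) = S_3 (symmetric group of order 6)

Compute the discriminant of x^3 + (5)*x^2 + (-8)*x + (-10): Δ = 13148. Since Δ is not a rational square, the Galois group is not contained in A_3; it must be the full S_3 (irreducibility of the cubic rules out anything smaller).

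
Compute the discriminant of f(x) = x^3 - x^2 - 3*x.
Δ = 117

For x^3 + a x^2 + b x + c the discriminant is Δ = 18 a b c - 4 a^3 c + a^2 b^2 - 4 b^3 - 27 c^2.
Plug a = -1, b = -3, c = 0:
  18*(-1)*(-3)*(0) - 4*(-1)^3*(0) + (-1)^2*(-3)^2 - 4*(-3)^3 - 27*(0)^2
  = 0 + (0) + 9 + (108) + (0)
  = 117.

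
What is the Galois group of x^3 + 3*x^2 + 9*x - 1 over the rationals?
Gal(K/Q) = S_3 (symmetric group of order 6)

Compute the discriminant of x^3 + (3)*x^2 + (9)*x + (-1): Δ = -2592. Since Δ is not a rational square, the Galois group is not contained in A_3; it must be the full S_3 (irreducibility of the cubic rules out anything smaller).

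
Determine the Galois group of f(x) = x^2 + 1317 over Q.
Gal(K/Q) = Z/2Z (cyclic of order 2)

x^2 + 1317 is irreducible over Q since -1317 is not a rational square. The splitting field Q(sqrt(-1317)) has degree 2 over Q, and its unique nontrivial automorphism is sqrt(-1317) ↦ -sqrt(-1317). Hence Gal(Q(sqrt(-1317))/Q) = Z/2Z.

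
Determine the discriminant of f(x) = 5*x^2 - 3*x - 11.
Δ = 229

For a quadratic a x^2 + b x + c the discriminant is Δ = b^2 - 4ac = (-3)^2 - 4*(5)*(-11) = 9 - (-220) = 229.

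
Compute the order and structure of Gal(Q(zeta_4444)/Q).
|Gal(Q(zeta_4444)/Q)| = phi(4444) = 2000; group ≅ (Z/4444Z)^* ≅ Z/2Z × Z/10Z × Z/100Z

The n-th cyclotomic polynomial Φ_4444(x) is the minimal polynomial of zeta_4444 over Q and has degree phi(4444) = 2000. So Q(zeta_4444) is a degree-2000 Galois extension with Galois group (Z/4444Z)^*. By CRT, (Z/4444Z)^* ≅ (Z/4Z)^* × (Z/11Z)^* × (Z/101Z)^*. Each prime-power unit group is (Z/4Z)^* ≅ Z/2Z; (Z/11Z)^* ≅ Z/10Z; (Z/101Z)^* ≅ Z/100Z. Hence Gal(Q(zeta_4444)/Q) ≅ Z/2Z × Z/10Z × Z/100Z.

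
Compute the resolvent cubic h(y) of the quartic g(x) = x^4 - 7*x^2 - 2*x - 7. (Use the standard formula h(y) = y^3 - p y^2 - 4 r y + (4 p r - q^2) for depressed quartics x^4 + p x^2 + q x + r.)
h(y) = y^3 + 7*y^2 + 28*y + 192

Identify coefficients: p = -7, q = -2, r = -7.
Plug into h(y) = y^3 - p y^2 - 4 r y + (4 p r - q^2):
  h(y) = y^3 - (-7) y^2 - 4*(-7) y + (4*(-7)*(-7) - (-2)^2)
       = y^3 + (7) y^2 + (28) y + (192).
Simplifying: h(y) = y^3 + 7*y^2 + 28*y + 192.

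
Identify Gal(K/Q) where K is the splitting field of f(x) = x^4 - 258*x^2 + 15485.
Gal(K/Q) = V_4 (Klein four-group, Z/2Z × Z/2Z)

f factors as (x^2 - 163)(x^2 - 95), so the splitting field is K = Q(sqrt(163), sqrt(95)). The elements 163, 95, 15485 are all non-squares in Q, so sqrt(163) and sqrt(95) generate independent quadratic extensions. Thus [K:Q] = 4 and Gal(K/Q) is generated by the two order-2 automorphisms sqrt(163) ↦ -sqrt(163) and sqrt(95) ↦ -sqrt(95), giving V_4.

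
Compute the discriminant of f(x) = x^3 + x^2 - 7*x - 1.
Δ = 1524

For x^3 + a x^2 + b x + c the discriminant is Δ = 18 a b c - 4 a^3 c + a^2 b^2 - 4 b^3 - 27 c^2.
Plug a = 1, b = -7, c = -1:
  18*(1)*(-7)*(-1) - 4*(1)^3*(-1) + (1)^2*(-7)^2 - 4*(-7)^3 - 27*(-1)^2
  = 126 + (4) + 49 + (1372) + (-27)
  = 1524.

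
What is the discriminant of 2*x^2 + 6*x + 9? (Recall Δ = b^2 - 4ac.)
Δ = -36

For a quadratic a x^2 + b x + c the discriminant is Δ = b^2 - 4ac = (6)^2 - 4*(2)*(9) = 36 - (72) = -36.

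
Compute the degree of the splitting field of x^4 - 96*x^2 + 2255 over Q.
[K:Q] = 4

f factors as (x^2 - 55)(x^2 - 41); the splitting field is K = Q(sqrt(55), sqrt(41)). Since 55, 41, and 2255 are all non-squares in Q, the three subfields Q(sqrt(55)), Q(sqrt(41)), Q(sqrt(2255)) are distinct degree-2 extensions, so [K:Q] = 4 (Klein four Galois group).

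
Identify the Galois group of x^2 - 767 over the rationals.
Gal(K/Q) = Z/2Z (cyclic of order 2)

x^2 - 767 is irreducible over Q since 767 is not a rational square. The splitting field Q(sqrt(767)) has degree 2 over Q, and its unique nontrivial automorphism is sqrt(767) ↦ -sqrt(767). Hence Gal(Q(sqrt(767))/Q) = Z/2Z.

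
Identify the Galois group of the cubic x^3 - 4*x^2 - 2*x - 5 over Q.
Gal(K/Q) = S_3 (symmetric group of order 6)

Compute the discriminant of x^3 + (-4)*x^2 + (-2)*x + (-5): Δ = -2579. Since Δ is not a rational square, the Galois group is not contained in A_3; it must be the full S_3 (irreducibility of the cubic rules out anything smaller).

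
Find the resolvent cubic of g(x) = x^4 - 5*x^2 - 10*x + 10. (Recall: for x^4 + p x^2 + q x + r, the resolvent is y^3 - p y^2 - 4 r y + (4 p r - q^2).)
h(y) = y^3 + 5*y^2 - 40*y - 300

Identify coefficients: p = -5, q = -10, r = 10.
Plug into h(y) = y^3 - p y^2 - 4 r y + (4 p r - q^2):
  h(y) = y^3 - (-5) y^2 - 4*(10) y + (4*(-5)*(10) - (-10)^2)
       = y^3 + (5) y^2 + (-40) y + (-300).
Simplifying: h(y) = y^3 + 5*y^2 - 40*y - 300.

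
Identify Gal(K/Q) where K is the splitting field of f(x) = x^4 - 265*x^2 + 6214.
Gal(K/Q) = V_4 (Klein four-group, Z/2Z × Z/2Z)

f factors as (x^2 - 239)(x^2 - 26), so the splitting field is K = Q(sqrt(239), sqrt(26)). The elements 239, 26, 6214 are all non-squares in Q, so sqrt(239) and sqrt(26) generate independent quadratic extensions. Thus [K:Q] = 4 and Gal(K/Q) is generated by the two order-2 automorphisms sqrt(239) ↦ -sqrt(239) and sqrt(26) ↦ -sqrt(26), giving V_4.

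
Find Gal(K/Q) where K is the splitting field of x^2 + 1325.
Gal(K/Q) = Z/2Z (cyclic of order 2)

x^2 + 1325 is irreducible over Q since -1325 is not a rational square. The splitting field Q(sqrt(-1325)) has degree 2 over Q, and its unique nontrivial automorphism is sqrt(-1325) ↦ -sqrt(-1325). Hence Gal(Q(sqrt(-1325))/Q) = Z/2Z.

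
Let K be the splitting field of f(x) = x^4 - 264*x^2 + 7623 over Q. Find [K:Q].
[K:Q] = 4

f factors as (x^2 - 231)(x^2 - 33); the splitting field is K = Q(sqrt(231), sqrt(33)). Since 231, 33, and 7623 are all non-squares in Q, the three subfields Q(sqrt(231)), Q(sqrt(33)), Q(sqrt(7623)) are distinct degree-2 extensions, so [K:Q] = 4 (Klein four Galois group).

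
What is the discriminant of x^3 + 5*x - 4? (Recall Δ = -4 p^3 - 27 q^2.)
Δ = -932

For a depressed cubic x^3 + p x + q the discriminant is Δ = -4 p^3 - 27 q^2 = -4*(5)^3 - 27*(-4)^2 = -500 - 432 = -932.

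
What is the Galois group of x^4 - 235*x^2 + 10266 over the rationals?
Gal(K/Q) = V_4 (Klein four-group, Z/2Z × Z/2Z)

f factors as (x^2 - 58)(x^2 - 177), so the splitting field is K = Q(sqrt(58), sqrt(177)). The elements 58, 177, 10266 are all non-squares in Q, so sqrt(58) and sqrt(177) generate independent quadratic extensions. Thus [K:Q] = 4 and Gal(K/Q) is generated by the two order-2 automorphisms sqrt(58) ↦ -sqrt(58) and sqrt(177) ↦ -sqrt(177), giving V_4.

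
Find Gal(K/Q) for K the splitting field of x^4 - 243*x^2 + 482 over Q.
Gal(K/Q) = V_4 (Klein four-group, Z/2Z × Z/2Z)

f factors as (x^2 - 241)(x^2 - 2), so the splitting field is K = Q(sqrt(241), sqrt(2)). The elements 241, 2, 482 are all non-squares in Q, so sqrt(241) and sqrt(2) generate independent quadratic extensions. Thus [K:Q] = 4 and Gal(K/Q) is generated by the two order-2 automorphisms sqrt(241) ↦ -sqrt(241) and sqrt(2) ↦ -sqrt(2), giving V_4.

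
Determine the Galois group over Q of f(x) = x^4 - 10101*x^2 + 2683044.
Gal(K/Q) = Z/2Z (cyclic of order 2)

f factors as (x^2 - 9828)(x^2 - 273), so the splitting field is K = Q(sqrt(9828), sqrt(273)). The squarefree part of 9828 is 273 and the squarefree part of 273 is also 273, so sqrt(9828) and sqrt(273) are both rational multiples of sqrt(273). Hence Q(sqrt(9828)) = Q(sqrt(273)) = Q(sqrt(273)), and the splitting field collapses to a single degree-2 extension with Galois group Z/2Z.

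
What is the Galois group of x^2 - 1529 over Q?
Gal(K/Q) = Z/2Z (cyclic of order 2)

x^2 - 1529 is irreducible over Q since 1529 is not a rational square. The splitting field Q(sqrt(1529)) has degree 2 over Q, and its unique nontrivial automorphism is sqrt(1529) ↦ -sqrt(1529). Hence Gal(Q(sqrt(1529))/Q) = Z/2Z.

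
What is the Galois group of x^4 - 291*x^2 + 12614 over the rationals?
Gal(K/Q) = V_4 (Klein four-group, Z/2Z × Z/2Z)

f factors as (x^2 - 238)(x^2 - 53), so the splitting field is K = Q(sqrt(238), sqrt(53)). The elements 238, 53, 12614 are all non-squares in Q, so sqrt(238) and sqrt(53) generate independent quadratic extensions. Thus [K:Q] = 4 and Gal(K/Q) is generated by the two order-2 automorphisms sqrt(238) ↦ -sqrt(238) and sqrt(53) ↦ -sqrt(53), giving V_4.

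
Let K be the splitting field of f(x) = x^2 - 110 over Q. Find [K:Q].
[K:Q] = 2

The polynomial x^2 - 110 is irreducible over Q since 110 is not a perfect square. Its splitting field is Q(sqrt(110)), which has degree 2 over Q.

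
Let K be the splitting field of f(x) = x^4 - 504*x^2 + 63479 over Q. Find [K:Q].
[K:Q] = 4

f factors as (x^2 - 247)(x^2 - 257); the splitting field is K = Q(sqrt(247), sqrt(257)). Since 247, 257, and 63479 are all non-squares in Q, the three subfields Q(sqrt(247)), Q(sqrt(257)), Q(sqrt(63479)) are distinct degree-2 extensions, so [K:Q] = 4 (Klein four Galois group).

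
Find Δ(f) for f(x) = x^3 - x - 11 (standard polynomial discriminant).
Δ = -3263

For a depressed cubic x^3 + p x + q the discriminant is Δ = -4 p^3 - 27 q^2 = -4*(-1)^3 - 27*(-11)^2 = 4 - 3267 = -3263.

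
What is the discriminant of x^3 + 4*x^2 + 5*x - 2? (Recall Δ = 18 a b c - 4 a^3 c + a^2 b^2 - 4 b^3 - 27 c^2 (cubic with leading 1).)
Δ = -416

For x^3 + a x^2 + b x + c the discriminant is Δ = 18 a b c - 4 a^3 c + a^2 b^2 - 4 b^3 - 27 c^2.
Plug a = 4, b = 5, c = -2:
  18*(4)*(5)*(-2) - 4*(4)^3*(-2) + (4)^2*(5)^2 - 4*(5)^3 - 27*(-2)^2
  = -720 + (512) + 400 + (-500) + (-108)
  = -416.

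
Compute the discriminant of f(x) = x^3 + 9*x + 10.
Δ = -5616

For a depressed cubic x^3 + p x + q the discriminant is Δ = -4 p^3 - 27 q^2 = -4*(9)^3 - 27*(10)^2 = -2916 - 2700 = -5616.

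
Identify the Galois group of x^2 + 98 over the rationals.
Gal(K/Q) = Z/2Z (cyclic of order 2)

x^2 + 98 is irreducible over Q since -98 is not a rational square. The splitting field Q(sqrt(-98)) has degree 2 over Q, and its unique nontrivial automorphism is sqrt(-98) ↦ -sqrt(-98). Hence Gal(Q(sqrt(-98))/Q) = Z/2Z.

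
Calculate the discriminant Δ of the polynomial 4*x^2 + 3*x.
Δ = 9

For a quadratic a x^2 + b x + c the discriminant is Δ = b^2 - 4ac = (3)^2 - 4*(4)*(0) = 9 - (0) = 9.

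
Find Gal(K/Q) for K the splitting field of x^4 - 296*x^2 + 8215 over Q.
Gal(K/Q) = V_4 (Klein four-group, Z/2Z × Z/2Z)

f factors as (x^2 - 265)(x^2 - 31), so the splitting field is K = Q(sqrt(265), sqrt(31)). The elements 265, 31, 8215 are all non-squares in Q, so sqrt(265) and sqrt(31) generate independent quadratic extensions. Thus [K:Q] = 4 and Gal(K/Q) is generated by the two order-2 automorphisms sqrt(265) ↦ -sqrt(265) and sqrt(31) ↦ -sqrt(31), giving V_4.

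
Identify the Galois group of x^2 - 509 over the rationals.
Gal(K/Q) = Z/2Z (cyclic of order 2)

x^2 - 509 is irreducible over Q since 509 is not a rational square. The splitting field Q(sqrt(509)) has degree 2 over Q, and its unique nontrivial automorphism is sqrt(509) ↦ -sqrt(509). Hence Gal(Q(sqrt(509))/Q) = Z/2Z.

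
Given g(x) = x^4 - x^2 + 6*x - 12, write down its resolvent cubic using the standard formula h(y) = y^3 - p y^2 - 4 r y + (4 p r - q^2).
h(y) = y^3 + y^2 + 48*y + 12

Identify coefficients: p = -1, q = 6, r = -12.
Plug into h(y) = y^3 - p y^2 - 4 r y + (4 p r - q^2):
  h(y) = y^3 - (-1) y^2 - 4*(-12) y + (4*(-1)*(-12) - (6)^2)
       = y^3 + (1) y^2 + (48) y + (12).
Simplifying: h(y) = y^3 + y^2 + 48*y + 12.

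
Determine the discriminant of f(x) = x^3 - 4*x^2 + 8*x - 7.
Δ = -107

For x^3 + a x^2 + b x + c the discriminant is Δ = 18 a b c - 4 a^3 c + a^2 b^2 - 4 b^3 - 27 c^2.
Plug a = -4, b = 8, c = -7:
  18*(-4)*(8)*(-7) - 4*(-4)^3*(-7) + (-4)^2*(8)^2 - 4*(8)^3 - 27*(-7)^2
  = 4032 + (-1792) + 1024 + (-2048) + (-1323)
  = -107.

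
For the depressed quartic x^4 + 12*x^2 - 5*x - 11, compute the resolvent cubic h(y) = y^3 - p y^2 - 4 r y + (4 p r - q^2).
h(y) = y^3 - 12*y^2 + 44*y - 553

Identify coefficients: p = 12, q = -5, r = -11.
Plug into h(y) = y^3 - p y^2 - 4 r y + (4 p r - q^2):
  h(y) = y^3 - (12) y^2 - 4*(-11) y + (4*(12)*(-11) - (-5)^2)
       = y^3 + (-12) y^2 + (44) y + (-553).
Simplifying: h(y) = y^3 - 12*y^2 + 44*y - 553.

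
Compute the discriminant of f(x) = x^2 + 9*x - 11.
Δ = 125

For a quadratic a x^2 + b x + c the discriminant is Δ = b^2 - 4ac = (9)^2 - 4*(1)*(-11) = 81 - (-44) = 125.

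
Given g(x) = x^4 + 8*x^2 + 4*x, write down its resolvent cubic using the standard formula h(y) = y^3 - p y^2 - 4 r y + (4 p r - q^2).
h(y) = y^3 - 8*y^2 - 16

Identify coefficients: p = 8, q = 4, r = 0.
Plug into h(y) = y^3 - p y^2 - 4 r y + (4 p r - q^2):
  h(y) = y^3 - (8) y^2 - 4*(0) y + (4*(8)*(0) - (4)^2)
       = y^3 + (-8) y^2 + (0) y + (-16).
Simplifying: h(y) = y^3 - 8*y^2 - 16.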